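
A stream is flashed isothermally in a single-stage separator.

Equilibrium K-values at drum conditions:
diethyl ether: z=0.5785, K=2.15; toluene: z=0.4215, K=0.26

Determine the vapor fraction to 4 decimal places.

Rachford–Rice: g(ψ) = Σ zᵢ(Kᵢ−1)/(1+ψ(Kᵢ−1)) = 0.
Feasibility: ΣzᵢKᵢ = 1.3534, Σzᵢ/Kᵢ = 1.8902 — both > 1, two phases present.
Binary case is linear: z₁(K₁−1)(1+ψ(K₂−1)) + z₂(K₂−1)(1+ψ(K₁−1)) = 0
⇒ ψ = [z₁(K₁−1)+z₂(K₂−1)] / [−(K₁−1)(K₂−1)] = 0.35336/0.85100 = 0.4152

ψ = 0.4152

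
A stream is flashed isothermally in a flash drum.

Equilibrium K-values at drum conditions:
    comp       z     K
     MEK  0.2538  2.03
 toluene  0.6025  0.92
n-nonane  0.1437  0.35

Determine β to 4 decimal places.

β = 0.4365

Material balance + equilibrium reduce to Σ zᵢ(Kᵢ−1)/(1+β(Kᵢ−1)) = 0.
Check two-phase: ΣzᵢKᵢ = 1.1198 > 1 and Σzᵢ/Kᵢ = 1.1905 > 1, so g(0) = 0.1198 > 0 and g(1) = -0.1905 < 0.
Newton–Raphson from β = 0.5:
  β = 0.5000: g = -0.01604, g' = -0.2547 → β = 0.4371
  β = 0.4371: g = -0.00015, g' = -0.2506 → β = 0.4365
Converged at β = 0.4365.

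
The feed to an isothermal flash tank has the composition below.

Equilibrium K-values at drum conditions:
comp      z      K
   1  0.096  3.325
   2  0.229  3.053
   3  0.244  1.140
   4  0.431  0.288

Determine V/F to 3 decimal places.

Rachford–Rice: g(V/F) = Σ zᵢ(Kᵢ−1)/(1+V/F(Kᵢ−1)) = 0.
Check two-phase: ΣzᵢKᵢ = 1.421 > 1 and Σzᵢ/Kᵢ = 1.814 > 1, so g(0) = 0.421 > 0 and g(1) = -0.814 < 0.
Newton iteration, V/F⁰ = 0.5:
  V/F = 0.500: g = -0.1094, g' = -0.877 → V/F = 0.375
  V/F = 0.375: g = -0.0016, g' = -0.867 → V/F = 0.373
Converged at V/F = 0.373.

V/F = 0.373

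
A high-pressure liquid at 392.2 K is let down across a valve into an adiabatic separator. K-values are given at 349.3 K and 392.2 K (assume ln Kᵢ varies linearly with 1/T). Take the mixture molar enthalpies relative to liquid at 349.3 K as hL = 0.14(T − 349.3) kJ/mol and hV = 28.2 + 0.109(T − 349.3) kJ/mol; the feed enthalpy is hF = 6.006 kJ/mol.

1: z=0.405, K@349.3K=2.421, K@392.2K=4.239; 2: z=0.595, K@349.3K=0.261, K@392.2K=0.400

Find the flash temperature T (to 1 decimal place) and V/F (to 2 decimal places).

T = 354.4 K, V/F = 0.19

Adiabatic flash: solve Rachford–Rice at each trial T, then check hF = ψ·hV(T) + (1−ψ)·hL(T).
  T = 349.3 K: K = (2.421, 0.261), RR gives ψ = 0.129, H_out = 3.647 kJ/mol
  T = 392.2 K: K = (4.239, 0.400), RR gives ψ = 0.491, H_out = 19.207 kJ/mol
  T = 370.8 K: K = (3.258, 0.327), RR gives ψ = 0.339, H_out = 12.331 kJ/mol
  T = 360.1 K: K = (2.823, 0.293), RR gives ψ = 0.247, H_out = 8.388 kJ/mol
  T = 354.7 K: K = (2.617, 0.277), RR gives ψ = 0.192, H_out = 6.145 kJ/mol
  T = 352.0 K: K = (2.518, 0.269), RR gives ψ = 0.162, H_out = 4.933 kJ/mol
  T = 353.4 K: K = (2.569, 0.273), RR gives ψ = 0.178, H_out = 5.570 kJ/mol
Linear interpolation between T = 353.4 (H_out = 5.570) and T = 354.7 (H_out = 6.145) on hF = 6.006 gives T ≈ 354.4 K, at which ψ = 0.19.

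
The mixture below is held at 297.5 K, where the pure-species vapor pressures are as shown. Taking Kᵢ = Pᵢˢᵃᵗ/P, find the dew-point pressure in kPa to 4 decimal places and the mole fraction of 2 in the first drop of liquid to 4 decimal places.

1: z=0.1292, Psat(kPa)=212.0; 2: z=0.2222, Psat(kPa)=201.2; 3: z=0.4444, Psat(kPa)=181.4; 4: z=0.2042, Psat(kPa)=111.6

At the dew point ψ → 1, so Σzᵢ/Kᵢ = 1 with Kᵢ = Pᵢˢᵃᵗ/P ⇒ 1/P = Σzᵢ/Pᵢˢᵃᵗ.
1/P = 0.1292/212.0 + 0.2222/201.2 + 0.4444/181.4 + 0.2042/111.6 = 0.0059934 ⇒ P = 166.8504 kPa
xᵢ = zᵢP/Pᵢˢᵃᵗ ⇒ x_2 = 0.2222·166.8504/201.2 = 0.1843

Pdew = 166.8504 kPa, x_2 = 0.1843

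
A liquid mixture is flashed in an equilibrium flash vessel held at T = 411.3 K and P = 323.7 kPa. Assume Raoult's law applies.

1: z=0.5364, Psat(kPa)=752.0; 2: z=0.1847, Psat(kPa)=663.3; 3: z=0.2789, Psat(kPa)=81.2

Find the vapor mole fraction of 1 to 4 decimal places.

y_1 = 0.6301

Raoult's law: Kᵢ = Pᵢˢᵃᵗ/P = Pᵢˢᵃᵗ/323.7.
  K_1 = 752.0/323.7 = 2.323139, K_2 = 663.3/323.7 = 2.049120, K_3 = 81.2/323.7 = 0.250850
Rachford–Rice: g(V/F) = Σ zᵢ(Kᵢ−1)/(1+V/F(Kᵢ−1)) = 0.
Feasibility: ΣzᵢKᵢ = 1.6946, Σzᵢ/Kᵢ = 1.4329 — both > 1, two phases present.
Newton–Raphson from V/F = 0.59:
  V/F = 0.5900: g = 0.14383, g' = -0.8764 → V/F = 0.7541
  V/F = 0.7541: g = -0.01681, g' = -1.1256 → V/F = 0.7392
  V/F = 0.7392: g = -0.00027, g' = -1.0905 → V/F = 0.7389
Converged at V/F = 0.7389.
Compositions from xᵢ = zᵢ/(1+V/F(Kᵢ−1)), yᵢ = Kᵢxᵢ:
  1: x = 0.2712, y = 0.6301
  2: x = 0.1040, y = 0.2132
  3: x = 0.6247, y = 0.1567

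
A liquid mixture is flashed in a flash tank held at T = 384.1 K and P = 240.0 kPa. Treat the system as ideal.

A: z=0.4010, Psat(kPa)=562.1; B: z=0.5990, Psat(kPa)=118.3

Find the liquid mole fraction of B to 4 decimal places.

x_B = 0.7258

Raoult's law: Kᵢ = Pᵢˢᵃᵗ/P = Pᵢˢᵃᵗ/240.0.
  K_A = 562.1/240.0 = 2.342083, K_B = 118.3/240.0 = 0.492917
Material balance + equilibrium reduce to Σ zᵢ(Kᵢ−1)/(1+β(Kᵢ−1)) = 0.
g(0) = ΣzᵢKᵢ − 1 = 0.2344 and g(1) = 1 − Σzᵢ/Kᵢ = -0.3864, so a root lies in (0, 1).
Binary case is linear: z₁(K₁−1)(1+β(K₂−1)) + z₂(K₂−1)(1+β(K₁−1)) = 0
⇒ β = [z₁(K₁−1)+z₂(K₂−1)] / [−(K₁−1)(K₂−1)] = 0.23443/0.68055 = 0.3445
Compositions from xᵢ = zᵢ/(1+β(Kᵢ−1)), yᵢ = Kᵢxᵢ:
  A: x = 0.2742, y = 0.6423
  B: x = 0.7258, y = 0.3577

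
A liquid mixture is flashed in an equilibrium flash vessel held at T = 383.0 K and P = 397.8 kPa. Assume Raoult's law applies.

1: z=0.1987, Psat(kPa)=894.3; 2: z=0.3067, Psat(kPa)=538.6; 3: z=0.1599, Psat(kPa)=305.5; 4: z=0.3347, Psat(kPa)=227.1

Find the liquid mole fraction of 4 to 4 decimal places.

Raoult's law: Kᵢ = Pᵢˢᵃᵗ/P = Pᵢˢᵃᵗ/397.8.
  K_1 = 894.3/397.8 = 2.248115, K_2 = 538.6/397.8 = 1.353947, K_3 = 305.5/397.8 = 0.767974, K_4 = 227.1/397.8 = 0.570890
Material balance + equilibrium reduce to Σ zᵢ(Kᵢ−1)/(1+ψ(Kᵢ−1)) = 0.
g(0) = ΣzᵢKᵢ − 1 = 0.1758 and g(1) = 1 − Σzᵢ/Kᵢ = -0.1094, so a root lies in (0, 1).
Newton–Raphson from ψ = 0.5:
  ψ = 0.5000: g = 0.02011, g' = -0.2560 → ψ = 0.5786
  ψ = 0.5786: g = 0.00021, g' = -0.2514 → ψ = 0.5794
Converged at ψ = 0.5794.
Compositions from xᵢ = zᵢ/(1+ψ(Kᵢ−1)), yᵢ = Kᵢxᵢ:
  1: x = 0.1153, y = 0.2592
  2: x = 0.2545, y = 0.3446
  3: x = 0.1847, y = 0.1419
  4: x = 0.4454, y = 0.2543

x_4 = 0.4454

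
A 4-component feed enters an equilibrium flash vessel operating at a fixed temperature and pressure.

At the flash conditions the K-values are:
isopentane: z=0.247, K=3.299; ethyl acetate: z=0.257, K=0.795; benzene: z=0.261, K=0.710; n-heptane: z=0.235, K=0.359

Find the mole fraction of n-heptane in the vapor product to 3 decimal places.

y_n-heptane = 0.106

Rachford–Rice: g(ψ) = Σ zᵢ(Kᵢ−1)/(1+ψ(Kᵢ−1)) = 0.
Feasibility: ΣzᵢKᵢ = 1.289, Σzᵢ/Kᵢ = 1.420 — both > 1, two phases present.
Newton iteration, ψ⁰ = 0.5:
  ψ = 0.500: g = -0.1047, g' = -0.535 → ψ = 0.304
  ψ = 0.304: g = 0.0078, g' = -0.640 → ψ = 0.316
  ψ = 0.316: g = 0.0001, g' = -0.628 → ψ = 0.317
Converged at ψ = 0.317.
Compositions from xᵢ = zᵢ/(1+ψ(Kᵢ−1)), yᵢ = Kᵢxᵢ:
  isopentane: x = 0.143, y = 0.472
  ethyl acetate: x = 0.275, y = 0.218
  benzene: x = 0.287, y = 0.204
  n-heptane: x = 0.295, y = 0.106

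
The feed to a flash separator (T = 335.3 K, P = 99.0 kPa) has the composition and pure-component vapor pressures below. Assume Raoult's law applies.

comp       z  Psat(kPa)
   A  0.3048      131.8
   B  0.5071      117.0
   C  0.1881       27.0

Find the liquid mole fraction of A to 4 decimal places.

Raoult's law: Kᵢ = Pᵢˢᵃᵗ/P = Pᵢˢᵃᵗ/99.0.
  K_A = 131.8/99.0 = 1.331313, K_B = 117.0/99.0 = 1.181818, K_C = 27.0/99.0 = 0.272727
Rachford–Rice: g(ψ) = Σ zᵢ(Kᵢ−1)/(1+ψ(Kᵢ−1)) = 0.
Feasibility: ΣzᵢKᵢ = 1.0564, Σzᵢ/Kᵢ = 1.3477 — both > 1, two phases present.
Newton iteration, ψ⁰ = 0.5:
  ψ = 0.5000: g = -0.04382, g' = -0.2844 → ψ = 0.3459
  ψ = 0.3459: g = -0.00544, g' = -0.2194 → ψ = 0.3211
  ψ = 0.3211: g = -0.00010, g' = -0.2117 → ψ = 0.3207
Converged at ψ = 0.3207.
Compositions from xᵢ = zᵢ/(1+ψ(Kᵢ−1)), yᵢ = Kᵢxᵢ:
  A: x = 0.2755, y = 0.3668
  B: x = 0.4792, y = 0.5663
  C: x = 0.2453, y = 0.0669

x_A = 0.2755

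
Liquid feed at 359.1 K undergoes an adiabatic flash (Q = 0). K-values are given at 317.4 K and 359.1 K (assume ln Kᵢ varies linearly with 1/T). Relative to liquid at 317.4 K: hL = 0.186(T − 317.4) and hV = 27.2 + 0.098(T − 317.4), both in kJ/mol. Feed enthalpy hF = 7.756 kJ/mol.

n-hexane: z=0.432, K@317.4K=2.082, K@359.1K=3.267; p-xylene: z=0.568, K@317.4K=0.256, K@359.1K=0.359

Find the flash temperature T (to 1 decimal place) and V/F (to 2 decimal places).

Adiabatic flash: solve Rachford–Rice at each trial T, then check hF = ψ·hV(T) + (1−ψ)·hL(T).
  T = 317.4 K: K = (2.082, 0.256), RR gives ψ = 0.056, H_out = 1.515 kJ/mol
  T = 359.1 K: K = (3.267, 0.359), RR gives ψ = 0.423, H_out = 17.719 kJ/mol
  T = 338.2 K: K = (2.643, 0.306), RR gives ψ = 0.277, H_out = 10.896 kJ/mol
  T = 327.8 K: K = (2.355, 0.281), RR gives ψ = 0.181, H_out = 6.702 kJ/mol
  T = 333.0 K: K = (2.497, 0.293), RR gives ψ = 0.232, H_out = 8.893 kJ/mol
  T = 330.4 K: K = (2.425, 0.287), RR gives ψ = 0.207, H_out = 7.824 kJ/mol
  T = 329.1 K: K = (2.390, 0.284), RR gives ψ = 0.195, H_out = 7.270 kJ/mol
Linear interpolation between T = 329.1 (H_out = 7.270) and T = 330.4 (H_out = 7.824) on hF = 7.756 gives T ≈ 330.2 K, at which ψ = 0.21.

T = 330.2 K, V/F = 0.21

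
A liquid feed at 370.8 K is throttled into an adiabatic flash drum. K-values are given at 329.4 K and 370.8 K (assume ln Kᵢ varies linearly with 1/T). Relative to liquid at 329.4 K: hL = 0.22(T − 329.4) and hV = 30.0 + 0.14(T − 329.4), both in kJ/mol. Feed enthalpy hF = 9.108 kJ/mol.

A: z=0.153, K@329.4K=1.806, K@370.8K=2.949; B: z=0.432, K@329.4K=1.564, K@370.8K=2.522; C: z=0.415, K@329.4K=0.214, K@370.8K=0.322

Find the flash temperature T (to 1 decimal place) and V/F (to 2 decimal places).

T = 337.7 K, V/F = 0.25

Adiabatic flash: solve Rachford–Rice at each trial T, then check hF = ψ·hV(T) + (1−ψ)·hL(T).
  T = 329.4 K: K = (1.806, 1.564, 0.214), RR gives ψ = 0.082, H_out = 2.453 kJ/mol
  T = 370.8 K: K = (2.949, 2.522, 0.322), RR gives ψ = 0.607, H_out = 25.314 kJ/mol
  T = 350.1 K: K = (2.341, 2.014, 0.266), RR gives ψ = 0.417, H_out = 16.385 kJ/mol
  T = 339.8 K: K = (2.066, 1.783, 0.239), RR gives ψ = 0.283, H_out = 10.538 kJ/mol
  T = 334.6 K: K = (1.934, 1.672, 0.227), RR gives ψ = 0.194, H_out = 6.880 kJ/mol
  T = 337.2 K: K = (1.999, 1.727, 0.233), RR gives ψ = 0.241, H_out = 8.787 kJ/mol
  T = 338.5 K: K = (2.032, 1.755, 0.236), RR gives ψ = 0.262, H_out = 9.680 kJ/mol
Linear interpolation between T = 337.2 (H_out = 8.787) and T = 338.5 (H_out = 9.680) on hF = 9.108 gives T ≈ 337.7 K, at which ψ = 0.25.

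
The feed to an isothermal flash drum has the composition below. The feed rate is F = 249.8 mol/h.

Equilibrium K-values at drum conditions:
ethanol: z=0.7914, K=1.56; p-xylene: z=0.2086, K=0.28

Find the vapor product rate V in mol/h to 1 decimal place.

V = 181.5 mol/h

Let β = V/F and solve Σ zᵢ(Kᵢ−1)/(1+β(Kᵢ−1)) = 0.
g(0) = ΣzᵢKᵢ − 1 = 0.2930 and g(1) = 1 − Σzᵢ/Kᵢ = -0.2523, so a root lies in (0, 1).
Binary case is linear: z₁(K₁−1)(1+β(K₂−1)) + z₂(K₂−1)(1+β(K₁−1)) = 0
⇒ β = [z₁(K₁−1)+z₂(K₂−1)] / [−(K₁−1)(K₂−1)] = 0.29299/0.40320 = 0.7267
Then V = β·F = 0.7267·249.8 = 181.5 mol/h and L = F − V = 68.3 mol/h.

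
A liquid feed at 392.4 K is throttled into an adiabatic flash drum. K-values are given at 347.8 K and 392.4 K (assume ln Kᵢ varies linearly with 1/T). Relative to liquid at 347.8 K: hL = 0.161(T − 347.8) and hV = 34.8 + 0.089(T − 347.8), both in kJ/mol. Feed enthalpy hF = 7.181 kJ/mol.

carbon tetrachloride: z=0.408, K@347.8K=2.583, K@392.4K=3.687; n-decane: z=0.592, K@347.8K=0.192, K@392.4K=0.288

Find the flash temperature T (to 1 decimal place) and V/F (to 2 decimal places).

Adiabatic flash: solve Rachford–Rice at each trial T, then check hF = ψ·hV(T) + (1−ψ)·hL(T).
  T = 347.8 K: K = (2.583, 0.192), RR gives ψ = 0.131, H_out = 4.558 kJ/mol
  T = 392.4 K: K = (3.687, 0.288), RR gives ψ = 0.353, H_out = 18.322 kJ/mol
  T = 370.1 K: K = (3.119, 0.238), RR gives ψ = 0.256, H_out = 12.092 kJ/mol
  T = 359.0 K: K = (2.848, 0.215), RR gives ψ = 0.199, H_out = 8.573 kJ/mol
  T = 353.4 K: K = (2.714, 0.203), RR gives ψ = 0.167, H_out = 6.636 kJ/mol
  T = 356.2 K: K = (2.781, 0.209), RR gives ψ = 0.183, H_out = 7.620 kJ/mol
  T = 354.8 K: K = (2.748, 0.206), RR gives ψ = 0.175, H_out = 7.132 kJ/mol
Linear interpolation between T = 354.8 (H_out = 7.132) and T = 356.2 (H_out = 7.620) on hF = 7.181 gives T ≈ 354.9 K, at which ψ = 0.18.

T = 354.9 K, V/F = 0.18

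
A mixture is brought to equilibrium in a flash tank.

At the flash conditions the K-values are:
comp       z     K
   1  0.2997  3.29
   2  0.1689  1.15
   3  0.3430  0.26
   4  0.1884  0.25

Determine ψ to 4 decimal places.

ψ = 0.2276

Rachford–Rice: g(ψ) = Σ zᵢ(Kᵢ−1)/(1+ψ(Kᵢ−1)) = 0.
g(0) = ΣzᵢKᵢ − 1 = 0.3165 and g(1) = 1 − Σzᵢ/Kᵢ = -1.3108, so a root lies in (0, 1).
Newton–Raphson from ψ = 0.4:
  ψ = 0.4000: g = -0.18030, g' = -1.0268 → ψ = 0.2244
  ψ = 0.2244: g = 0.00360, g' = -1.1126 → ψ = 0.2276
Converged at ψ = 0.2276.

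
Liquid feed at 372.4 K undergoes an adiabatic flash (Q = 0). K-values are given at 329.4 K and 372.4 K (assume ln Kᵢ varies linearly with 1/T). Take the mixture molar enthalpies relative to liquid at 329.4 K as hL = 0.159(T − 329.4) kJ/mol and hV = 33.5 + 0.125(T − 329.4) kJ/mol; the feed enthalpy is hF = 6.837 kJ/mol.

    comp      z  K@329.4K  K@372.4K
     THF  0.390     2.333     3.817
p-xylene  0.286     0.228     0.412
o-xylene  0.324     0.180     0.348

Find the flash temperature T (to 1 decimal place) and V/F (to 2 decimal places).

Adiabatic flash: solve Rachford–Rice at each trial T, then check hF = ψ·hV(T) + (1−ψ)·hL(T).
  T = 329.4 K: K = (2.333, 0.228, 0.180), RR gives ψ = 0.031, H_out = 1.052 kJ/mol
  T = 372.4 K: K = (3.817, 0.412, 0.348), RR gives ψ = 0.410, H_out = 19.970 kJ/mol
  T = 350.9 K: K = (3.029, 0.312, 0.255), RR gives ψ = 0.242, H_out = 11.362 kJ/mol
  T = 340.1 K: K = (2.668, 0.268, 0.215), RR gives ψ = 0.147, H_out = 6.584 kJ/mol
  T = 345.5 K: K = (2.846, 0.289, 0.235), RR gives ψ = 0.197, H_out = 9.044 kJ/mol
  T = 342.8 K: K = (2.756, 0.279, 0.225), RR gives ψ = 0.173, H_out = 7.835 kJ/mol
  T = 341.5 K: K = (2.713, 0.273, 0.220), RR gives ψ = 0.161, H_out = 7.238 kJ/mol
Linear interpolation between T = 340.1 (H_out = 6.584) and T = 341.5 (H_out = 7.238) on hF = 6.837 gives T ≈ 340.6 K, at which ψ = 0.15.

T = 340.6 K, V/F = 0.15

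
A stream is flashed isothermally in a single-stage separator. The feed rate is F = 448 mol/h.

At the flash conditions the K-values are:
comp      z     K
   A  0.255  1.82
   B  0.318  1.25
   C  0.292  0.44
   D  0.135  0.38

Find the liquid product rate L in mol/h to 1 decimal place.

Rachford–Rice: g(β) = Σ zᵢ(Kᵢ−1)/(1+β(Kᵢ−1)) = 0.
Feasibility: ΣzᵢKᵢ = 1.041, Σzᵢ/Kᵢ = 1.413 — both > 1, two phases present.
Newton iteration, β⁰ = 0.43:
  β = 0.430: g = -0.1031, g' = -0.365 → β = 0.148
  β = 0.148: g = -0.0072, g' = -0.327 → β = 0.126
Converged at β = 0.126.
Then V = β·F = 0.1256·448 = 56.3 mol/h and L = F − V = 391.7 mol/h.

L = 391.7 mol/h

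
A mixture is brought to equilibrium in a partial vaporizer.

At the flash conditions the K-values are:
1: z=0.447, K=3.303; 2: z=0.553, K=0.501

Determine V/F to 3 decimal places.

Newton iteration, V/F⁰ = 0.5:
  V/F = 0.500: g = 0.1108, g' = -0.757 → V/F = 0.646
  V/F = 0.646: g = 0.0063, g' = -0.683 → V/F = 0.656
Converged at V/F = 0.656.

V/F = 0.656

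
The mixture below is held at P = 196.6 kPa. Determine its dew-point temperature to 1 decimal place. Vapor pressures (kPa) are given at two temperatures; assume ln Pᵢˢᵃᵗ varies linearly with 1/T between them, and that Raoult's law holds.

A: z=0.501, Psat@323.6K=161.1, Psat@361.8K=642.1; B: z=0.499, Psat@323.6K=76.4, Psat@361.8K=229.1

T = 343.1 K

Dew-point temperature: Σzᵢ·P/Pᵢˢᵃᵗ(T) = 1. Interpolate ln Pᵢˢᵃᵗ = aᵢ + bᵢ/T.
  T = 323.6 K: ΣzᵢP/Pᵢˢᵃᵗ = 1.8955
  T = 361.8 K: ΣzᵢP/Pᵢˢᵃᵗ = 0.5816
  T = 342.7 K: ΣzᵢP/Pᵢˢᵃᵗ = 1.0138
  T = 352.2 K: ΣzᵢP/Pᵢˢᵃᵗ = 0.7629
  T = 347.4 K: ΣzᵢP/Pᵢˢᵃᵗ = 0.8790
  T = 345.0 K: ΣzᵢP/Pᵢˢᵃᵗ = 0.9449
  T = 343.9 K: ΣzᵢP/Pᵢˢᵃᵗ = 0.9772
  T = 343.3 K: ΣzᵢP/Pᵢˢᵃᵗ = 0.9953
Interpolating between 342.7 K and 343.3 K gives T ≈ 343.1 K.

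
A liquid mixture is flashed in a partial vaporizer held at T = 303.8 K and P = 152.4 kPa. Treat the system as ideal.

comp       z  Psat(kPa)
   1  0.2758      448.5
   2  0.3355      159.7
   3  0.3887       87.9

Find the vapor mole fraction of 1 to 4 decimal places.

y_1 = 0.3364

Raoult's law: Kᵢ = Pᵢˢᵃᵗ/P = Pᵢˢᵃᵗ/152.4.
  K_1 = 448.5/152.4 = 2.942913, K_2 = 159.7/152.4 = 1.047900, K_3 = 87.9/152.4 = 0.576772
Let ψ = V/F and solve Σ zᵢ(Kᵢ−1)/(1+ψ(Kᵢ−1)) = 0.
Check two-phase: ΣzᵢKᵢ = 1.3874 > 1 and Σzᵢ/Kᵢ = 1.0878 > 1, so g(0) = 0.3874 > 0 and g(1) = -0.0878 < 0.
Newton iteration, ψ⁰ = 0.5:
  ψ = 0.5000: g = 0.07884, g' = -0.3806 → ψ = 0.7071
  ψ = 0.7071: g = 0.00650, g' = -0.3273 → ψ = 0.7270
  ψ = 0.7270: g = 0.00002, g' = -0.3249 → ψ = 0.7271
Converged at ψ = 0.7271.
Compositions from xᵢ = zᵢ/(1+ψ(Kᵢ−1)), yᵢ = Kᵢxᵢ:
  1: x = 0.1143, y = 0.3364
  2: x = 0.3242, y = 0.3397
  3: x = 0.5615, y = 0.3238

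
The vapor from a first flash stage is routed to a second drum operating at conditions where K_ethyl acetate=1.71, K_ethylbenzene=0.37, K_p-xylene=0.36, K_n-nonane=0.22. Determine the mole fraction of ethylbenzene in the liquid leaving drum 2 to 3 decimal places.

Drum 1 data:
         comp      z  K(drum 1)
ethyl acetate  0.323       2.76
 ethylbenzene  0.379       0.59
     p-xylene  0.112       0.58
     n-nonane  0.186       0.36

x_ethylbenzene (drum 2) = 0.316

Drum 1:
Rachford–Rice: g(ψ₁) = Σ zᵢ(Kᵢ−1)/(1+ψ₁(Kᵢ−1)) = 0.
g(0) = ΣzᵢKᵢ − 1 = 0.247 and g(1) = 1 − Σzᵢ/Kᵢ = -0.469, so a root lies in (0, 1).
Iterate (Newton) starting at ψ₁ = 0.5:
  ψ₁ = 0.500: g = -0.1277, g' = -0.580 → ψ₁ = 0.280
  ψ₁ = 0.280: g = 0.0069, g' = -0.669 → ψ₁ = 0.290
Converged at ψ₁ = 0.290.
Drum-1 compositions:
  ethyl acetate: x = 0.214, y = 0.590
  ethylbenzene: x = 0.430, y = 0.254
  p-xylene: x = 0.128, y = 0.074
  n-nonane: x = 0.228, y = 0.082
Drum-2 feed = drum-1 vapor: z₂ = (0.5899, 0.2538, 0.0740, 0.0822).
Drum 2:
Let ψ₂ = V/F and solve Σ zᵢ(Kᵢ−1)/(1+ψ₂(Kᵢ−1)) = 0.
Check two-phase: ΣzᵢKᵢ = 1.147 > 1 and Σzᵢ/Kᵢ = 1.610 > 1, so g(0) = 0.147 > 0 and g(1) = -0.610 < 0.
Newton iteration, ψ₂⁰ = 0.55:
  ψ₂ = 0.550: g = -0.1289, g' = -0.615 → ψ₂ = 0.341
  ψ₂ = 0.341: g = -0.0142, g' = -0.498 → ψ₂ = 0.312
Converged at ψ₂ = 0.312.
  ethyl acetate: x = 0.483, y = 0.826
  ethylbenzene: x = 0.316, y = 0.117
  p-xylene: x = 0.092, y = 0.033
  n-nonane: x = 0.109, y = 0.024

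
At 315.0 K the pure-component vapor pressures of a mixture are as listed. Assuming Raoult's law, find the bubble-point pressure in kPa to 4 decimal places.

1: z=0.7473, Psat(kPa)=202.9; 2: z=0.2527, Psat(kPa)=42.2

Pbub = 162.2911 kPa

At the bubble point ψ → 0, so ΣzᵢKᵢ = 1 with Kᵢ = Pᵢˢᵃᵗ/P ⇒ P = ΣzᵢPᵢˢᵃᵗ.
P = 0.7473·202.9 + 0.2527·42.2 = 162.2911 kPa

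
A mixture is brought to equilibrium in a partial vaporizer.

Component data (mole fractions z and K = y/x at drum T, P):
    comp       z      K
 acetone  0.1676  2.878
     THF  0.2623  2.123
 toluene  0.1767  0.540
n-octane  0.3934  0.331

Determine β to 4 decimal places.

β = 0.2975

Material balance + equilibrium reduce to Σ zᵢ(Kᵢ−1)/(1+β(Kᵢ−1)) = 0.
Check two-phase: ΣzᵢKᵢ = 1.2648 > 1 and Σzᵢ/Kᵢ = 1.6975 > 1, so g(0) = 0.2648 > 0 and g(1) = -0.6975 < 0.
Newton iteration, β⁰ = 0.5:
  β = 0.5000: g = -0.15006, g' = -0.7535 → β = 0.3008
  β = 0.3008: g = -0.00254, g' = -0.7525 → β = 0.2975
Converged at β = 0.2975.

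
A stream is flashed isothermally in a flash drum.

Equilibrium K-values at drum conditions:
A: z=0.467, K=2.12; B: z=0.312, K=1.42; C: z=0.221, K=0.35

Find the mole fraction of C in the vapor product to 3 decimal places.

y_C = 0.190

Let ψ = V/F and solve Σ zᵢ(Kᵢ−1)/(1+ψ(Kᵢ−1)) = 0.
g(0) = ΣzᵢKᵢ − 1 = 0.510 and g(1) = 1 − Σzᵢ/Kᵢ = -0.071, so a root lies in (0, 1).
Newton iteration, ψ⁰ = 0.47:
  ψ = 0.470: g = 0.2453, g' = -0.483 → ψ = 0.977
  ψ = 0.977: g = -0.0513, g' = -0.863 → ψ = 0.918
  ψ = 0.918: g = -0.0037, g' = -0.745 → ψ = 0.913
Converged at ψ = 0.913.
Compositions from xᵢ = zᵢ/(1+ψ(Kᵢ−1)), yᵢ = Kᵢxᵢ:
  A: x = 0.231, y = 0.490
  B: x = 0.226, y = 0.320
  C: x = 0.544, y = 0.190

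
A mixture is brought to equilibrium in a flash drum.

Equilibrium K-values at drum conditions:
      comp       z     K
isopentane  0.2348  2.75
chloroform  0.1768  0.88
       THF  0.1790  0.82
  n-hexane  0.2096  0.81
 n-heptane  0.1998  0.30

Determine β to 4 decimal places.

β = 0.2879

Let β = V/F and solve Σ zᵢ(Kᵢ−1)/(1+β(Kᵢ−1)) = 0.
g(0) = ΣzᵢKᵢ − 1 = 0.1778 and g(1) = 1 − Σzᵢ/Kᵢ = -0.4293, so a root lies in (0, 1).
Iterate (Newton) starting at β = 0.5:
  β = 0.5000: g = -0.09800, g' = -0.4554 → β = 0.2848
  β = 0.2848: g = 0.00152, g' = -0.4906 → β = 0.2879
Converged at β = 0.2879.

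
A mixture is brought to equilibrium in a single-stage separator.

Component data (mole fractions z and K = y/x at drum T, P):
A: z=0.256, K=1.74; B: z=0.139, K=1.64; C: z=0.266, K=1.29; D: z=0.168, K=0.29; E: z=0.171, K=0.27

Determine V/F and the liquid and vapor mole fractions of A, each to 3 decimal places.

V/F = 0.275, x_A = 0.213, y_A = 0.370

Iterate (Newton) starting at V/F = 0.58:
  V/F = 0.580: g = -0.1558, g' = -0.634 → V/F = 0.334
  V/F = 0.334: g = -0.0261, g' = -0.452 → V/F = 0.277
  V/F = 0.277: g = -0.0006, g' = -0.431 → V/F = 0.275
Converged at V/F = 0.275.
Compositions from xᵢ = zᵢ/(1+V/F(Kᵢ−1)), yᵢ = Kᵢxᵢ:
  A: x = 0.213, y = 0.370
  B: x = 0.118, y = 0.194
  C: x = 0.246, y = 0.318
  D: x = 0.209, y = 0.061
  E: x = 0.214, y = 0.058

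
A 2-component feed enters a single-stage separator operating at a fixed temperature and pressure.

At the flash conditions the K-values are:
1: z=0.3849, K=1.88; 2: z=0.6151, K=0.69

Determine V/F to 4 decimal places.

Newton iteration, V/F⁰ = 0.39:
  V/F = 0.3900: g = 0.03526, g' = -0.2417 → V/F = 0.5359
  V/F = 0.5359: g = 0.00150, g' = -0.2226 → V/F = 0.5426
Converged at V/F = 0.5426.

V/F = 0.5426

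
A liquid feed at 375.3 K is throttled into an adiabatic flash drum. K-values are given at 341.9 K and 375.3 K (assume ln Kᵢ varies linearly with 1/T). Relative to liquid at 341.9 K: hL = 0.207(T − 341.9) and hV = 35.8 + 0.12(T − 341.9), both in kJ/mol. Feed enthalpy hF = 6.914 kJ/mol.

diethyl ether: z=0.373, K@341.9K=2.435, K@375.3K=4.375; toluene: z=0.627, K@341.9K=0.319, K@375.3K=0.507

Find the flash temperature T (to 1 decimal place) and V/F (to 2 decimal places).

T = 345.6 K, V/F = 0.17

Adiabatic flash: solve Rachford–Rice at each trial T, then check hF = ψ·hV(T) + (1−ψ)·hL(T).
  T = 341.9 K: K = (2.435, 0.319), RR gives ψ = 0.111, H_out = 3.966 kJ/mol
  T = 375.3 K: K = (4.375, 0.507), RR gives ψ = 0.571, H_out = 25.690 kJ/mol
  T = 358.6 K: K = (3.309, 0.407), RR gives ψ = 0.357, H_out = 15.716 kJ/mol
  T = 350.2 K: K = (2.846, 0.361), RR gives ψ = 0.244, H_out = 10.278 kJ/mol
  T = 346.0 K: K = (2.633, 0.339), RR gives ψ = 0.180, H_out = 7.246 kJ/mol
  T = 343.9 K: K = (2.530, 0.329), RR gives ψ = 0.146, H_out = 5.613 kJ/mol
Linear interpolation between T = 343.9 (H_out = 5.613) and T = 346.0 (H_out = 7.246) on hF = 6.914 gives T ≈ 345.6 K, at which ψ = 0.17.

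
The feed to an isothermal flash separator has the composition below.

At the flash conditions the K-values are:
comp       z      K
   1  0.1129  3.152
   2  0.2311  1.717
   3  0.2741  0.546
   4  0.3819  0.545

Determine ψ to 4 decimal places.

ψ = 0.1745

Material balance + equilibrium reduce to Σ zᵢ(Kᵢ−1)/(1+ψ(Kᵢ−1)) = 0.
Check two-phase: ΣzᵢKᵢ = 1.1105 > 1 and Σzᵢ/Kᵢ = 1.3732 > 1, so g(0) = 0.1105 > 0 and g(1) = -0.3732 < 0.
Newton iteration, ψ⁰ = 0.5:
  ψ = 0.5000: g = -0.14692, g' = -0.4127 → ψ = 0.1440
  ψ = 0.1440: g = 0.01656, g' = -0.5575 → ψ = 0.1737
  ψ = 0.1737: g = 0.00041, g' = -0.5307 → ψ = 0.1745
Converged at ψ = 0.1745.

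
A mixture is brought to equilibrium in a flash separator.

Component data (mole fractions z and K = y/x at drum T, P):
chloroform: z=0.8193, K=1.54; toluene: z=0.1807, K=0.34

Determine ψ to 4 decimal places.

Material balance + equilibrium reduce to Σ zᵢ(Kᵢ−1)/(1+ψ(Kᵢ−1)) = 0.
g(0) = ΣzᵢKᵢ − 1 = 0.3232 and g(1) = 1 − Σzᵢ/Kᵢ = -0.0635, so a root lies in (0, 1).
Binary case is linear: z₁(K₁−1)(1+ψ(K₂−1)) + z₂(K₂−1)(1+ψ(K₁−1)) = 0
⇒ ψ = [z₁(K₁−1)+z₂(K₂−1)] / [−(K₁−1)(K₂−1)] = 0.32316/0.35640 = 0.9067

ψ = 0.9067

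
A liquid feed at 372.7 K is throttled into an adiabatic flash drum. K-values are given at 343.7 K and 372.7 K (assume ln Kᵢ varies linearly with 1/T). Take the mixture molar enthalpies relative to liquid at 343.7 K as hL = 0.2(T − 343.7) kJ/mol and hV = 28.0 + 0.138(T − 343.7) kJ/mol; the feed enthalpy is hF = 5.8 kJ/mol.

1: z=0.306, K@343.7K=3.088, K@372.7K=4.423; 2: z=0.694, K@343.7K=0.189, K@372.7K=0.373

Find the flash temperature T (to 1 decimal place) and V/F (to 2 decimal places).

Adiabatic flash: solve Rachford–Rice at each trial T, then check hF = ψ·hV(T) + (1−ψ)·hL(T).
  T = 343.7 K: K = (3.088, 0.189), RR gives ψ = 0.045, H_out = 1.258 kJ/mol
  T = 372.7 K: K = (4.423, 0.373), RR gives ψ = 0.285, H_out = 13.275 kJ/mol
  T = 358.2 K: K = (3.723, 0.269), RR gives ψ = 0.164, H_out = 7.340 kJ/mol
  T = 350.9 K: K = (3.395, 0.226), RR gives ψ = 0.106, H_out = 4.350 kJ/mol
  T = 354.5 K: K = (3.554, 0.247), RR gives ψ = 0.134, H_out = 5.836 kJ/mol
  T = 352.7 K: K = (3.474, 0.236), RR gives ψ = 0.120, H_out = 5.097 kJ/mol
Linear interpolation between T = 352.7 (H_out = 5.097) and T = 354.5 (H_out = 5.836) on hF = 5.8 gives T ≈ 354.4 K, at which ψ = 0.13.

T = 354.4 K, V/F = 0.13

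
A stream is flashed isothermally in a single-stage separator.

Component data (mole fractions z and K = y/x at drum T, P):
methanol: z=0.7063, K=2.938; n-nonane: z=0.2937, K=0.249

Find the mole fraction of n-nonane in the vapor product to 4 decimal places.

y_n-nonane = 0.1795

Newton–Raphson from V/F = 0.5:
  V/F = 0.5000: g = 0.34199, g' = -1.1090 → V/F = 0.8084
  V/F = 0.8084: g = -0.02807, g' = -1.4757 → V/F = 0.7894
  V/F = 0.7894: g = -0.00060, g' = -1.4136 → V/F = 0.7889
Converged at V/F = 0.7889.
Compositions from xᵢ = zᵢ/(1+V/F(Kᵢ−1)), yᵢ = Kᵢxᵢ:
  methanol: x = 0.2793, y = 0.8205
  n-nonane: x = 0.7207, y = 0.1795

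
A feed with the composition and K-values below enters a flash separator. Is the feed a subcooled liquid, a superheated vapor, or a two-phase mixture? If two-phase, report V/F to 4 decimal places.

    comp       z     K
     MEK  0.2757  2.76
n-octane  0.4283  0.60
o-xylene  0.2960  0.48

two-phase, V/F = 0.2014

ΣzᵢKᵢ = 1.1600; Σzᵢ/Kᵢ = 1.4304.
Both exceed 1, so a two-phase solution exists.
Material balance + equilibrium reduce to Σ zᵢ(Kᵢ−1)/(1+ψ(Kᵢ−1)) = 0.
Iterate (Newton) starting at ψ = 0.5:
  ψ = 0.5000: g = -0.16405, g' = -0.4949 → ψ = 0.1685
  ψ = 0.1685: g = 0.02184, g' = -0.6830 → ψ = 0.2005
  ψ = 0.2005: g = 0.00058, g' = -0.6474 → ψ = 0.2014
Converged at ψ = 0.2014.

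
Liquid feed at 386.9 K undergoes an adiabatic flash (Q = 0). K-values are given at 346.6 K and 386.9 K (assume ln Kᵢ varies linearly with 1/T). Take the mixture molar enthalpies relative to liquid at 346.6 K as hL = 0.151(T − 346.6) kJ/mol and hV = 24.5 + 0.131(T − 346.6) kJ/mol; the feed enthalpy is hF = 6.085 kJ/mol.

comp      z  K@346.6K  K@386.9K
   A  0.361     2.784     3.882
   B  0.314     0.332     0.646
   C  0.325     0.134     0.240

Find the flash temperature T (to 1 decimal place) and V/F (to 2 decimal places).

T = 357.0 K, V/F = 0.19

Adiabatic flash: solve Rachford–Rice at each trial T, then check hF = ψ·hV(T) + (1−ψ)·hL(T).
  T = 346.6 K: K = (2.784, 0.332, 0.134), RR gives ψ = 0.111, H_out = 2.713 kJ/mol
  T = 386.9 K: K = (3.882, 0.646, 0.240), RR gives ψ = 0.399, H_out = 15.539 kJ/mol
  T = 366.8 K: K = (3.319, 0.472, 0.182), RR gives ψ = 0.254, H_out = 9.171 kJ/mol
  T = 356.7 K: K = (3.047, 0.398, 0.157), RR gives ψ = 0.184, H_out = 5.995 kJ/mol
  T = 361.8 K: K = (3.184, 0.434, 0.170), RR gives ψ = 0.219, H_out = 7.605 kJ/mol
  T = 359.2 K: K = (3.114, 0.415, 0.163), RR gives ψ = 0.201, H_out = 6.787 kJ/mol
  T = 357.9 K: K = (3.079, 0.406, 0.160), RR gives ψ = 0.192, H_out = 6.376 kJ/mol
Linear interpolation between T = 356.7 (H_out = 5.995) and T = 357.9 (H_out = 6.376) on hF = 6.085 gives T ≈ 357.0 K, at which ψ = 0.19.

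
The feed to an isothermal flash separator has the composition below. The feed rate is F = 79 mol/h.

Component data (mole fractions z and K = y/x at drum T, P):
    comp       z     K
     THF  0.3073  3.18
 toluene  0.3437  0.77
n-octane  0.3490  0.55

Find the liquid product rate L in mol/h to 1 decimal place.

Iterate (Newton) starting at V/F = 0.66:
  V/F = 0.6600: g = -0.04191, g' = -0.4138 → V/F = 0.5587
  V/F = 0.5587: g = 0.00153, g' = -0.4469 → V/F = 0.5621
Converged at V/F = 0.5621.
Then V = V/F·F = 0.5621·79 = 44.4 mol/h and L = F − V = 34.6 mol/h.

L = 34.6 mol/h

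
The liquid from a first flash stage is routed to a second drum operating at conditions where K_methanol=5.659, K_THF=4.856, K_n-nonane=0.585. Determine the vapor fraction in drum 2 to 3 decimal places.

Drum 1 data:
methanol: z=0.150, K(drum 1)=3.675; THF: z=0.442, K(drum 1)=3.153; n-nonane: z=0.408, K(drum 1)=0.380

V/F (drum 2) = 0.321

Drum 1:
Material balance + equilibrium reduce to Σ zᵢ(Kᵢ−1)/(1+ψ₁(Kᵢ−1)) = 0.
Feasibility: ΣzᵢKᵢ = 2.100, Σzᵢ/Kᵢ = 1.255 — both > 1, two phases present.
Iterate (Newton) starting at ψ₁ = 0.5:
  ψ₁ = 0.500: g = 0.2633, g' = -1.001 → ψ₁ = 0.763
  ψ₁ = 0.763: g = 0.0119, g' = -0.974 → ψ₁ = 0.775
Converged at ψ₁ = 0.775.
Drum-1 compositions:
  methanol: x = 0.049, y = 0.179
  THF: x = 0.166, y = 0.522
  n-nonane: x = 0.786, y = 0.299
Drum-2 feed = drum-1 liquid: z₂ = (0.0488, 0.1656, 0.7856).
Drum 2:
Material balance + equilibrium reduce to Σ zᵢ(Kᵢ−1)/(1+ψ₂(Kᵢ−1)) = 0.
g(0) = ΣzᵢKᵢ − 1 = 0.540 and g(1) = 1 − Σzᵢ/Kᵢ = -0.386, so a root lies in (0, 1).
Iterate (Newton) starting at ψ₂ = 0.53:
  ψ₂ = 0.530: g = -0.1426, g' = -0.576 → ψ₂ = 0.282
  ψ₂ = 0.282: g = 0.0345, g' = -0.935 → ψ₂ = 0.319
  ψ₂ = 0.319: g = 0.0017, g' = -0.845 → ψ₂ = 0.321
Converged at ψ₂ = 0.321.
  methanol: x = 0.020, y = 0.111
  THF: x = 0.074, y = 0.359
  n-nonane: x = 0.907, y = 0.530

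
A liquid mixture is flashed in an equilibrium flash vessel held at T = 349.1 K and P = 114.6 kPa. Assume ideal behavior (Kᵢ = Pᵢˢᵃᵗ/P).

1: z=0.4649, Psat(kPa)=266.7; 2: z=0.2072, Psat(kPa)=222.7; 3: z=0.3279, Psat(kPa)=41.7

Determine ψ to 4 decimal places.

Raoult's law: Kᵢ = Pᵢˢᵃᵗ/P = Pᵢˢᵃᵗ/114.6.
  K_1 = 266.7/114.6 = 2.327225, K_2 = 222.7/114.6 = 1.943281, K_3 = 41.7/114.6 = 0.363874
Newton–Raphson from ψ = 0.43:
  ψ = 0.4300: g = 0.24476, g' = -0.6767 → ψ = 0.7917
  ψ = 0.7917: g = -0.00746, g' = -0.7937 → ψ = 0.7823
Converged at ψ = 0.7823.

ψ = 0.7823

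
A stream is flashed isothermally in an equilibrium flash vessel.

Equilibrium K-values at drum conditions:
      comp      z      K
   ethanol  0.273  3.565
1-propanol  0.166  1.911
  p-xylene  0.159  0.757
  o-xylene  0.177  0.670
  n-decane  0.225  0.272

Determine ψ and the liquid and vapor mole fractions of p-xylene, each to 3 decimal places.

ψ = 0.553, x_p-xylene = 0.184, y_p-xylene = 0.139

Iterate (Newton) starting at ψ = 0.5:
  ψ = 0.500: g = 0.0392, g' = -0.744 → ψ = 0.553
Converged at ψ = 0.553.
Compositions from xᵢ = zᵢ/(1+ψ(Kᵢ−1)), yᵢ = Kᵢxᵢ:
  ethanol: x = 0.113, y = 0.403
  1-propanol: x = 0.110, y = 0.211
  p-xylene: x = 0.184, y = 0.139
  o-xylene: x = 0.216, y = 0.145
  n-decane: x = 0.377, y = 0.102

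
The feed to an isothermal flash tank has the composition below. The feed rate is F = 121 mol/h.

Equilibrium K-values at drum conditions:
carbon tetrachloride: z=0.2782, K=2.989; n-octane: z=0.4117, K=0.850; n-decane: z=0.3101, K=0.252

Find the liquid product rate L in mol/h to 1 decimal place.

L = 87.5 mol/h

Newton–Raphson from β = 0.44:
  β = 0.4400: g = -0.11678, g' = -0.7091 → β = 0.2753
  β = 0.2753: g = 0.00102, g' = -0.7448 → β = 0.2767
Converged at β = 0.2767.
Then V = β·F = 0.2767·121 = 33.5 mol/h and L = F − V = 87.5 mol/h.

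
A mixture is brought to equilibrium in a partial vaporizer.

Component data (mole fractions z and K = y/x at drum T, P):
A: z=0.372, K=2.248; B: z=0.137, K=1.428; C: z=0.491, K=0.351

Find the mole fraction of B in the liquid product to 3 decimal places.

Iterate (Newton) starting at β = 0.5:
  β = 0.500: g = -0.1376, g' = -0.690 → β = 0.301
  β = 0.301: g = -0.0063, g' = -0.645 → β = 0.291
Converged at β = 0.291.
Compositions from xᵢ = zᵢ/(1+β(Kᵢ−1)), yᵢ = Kᵢxᵢ:
  A: x = 0.273, y = 0.614
  B: x = 0.122, y = 0.174
  C: x = 0.605, y = 0.212

x_B = 0.122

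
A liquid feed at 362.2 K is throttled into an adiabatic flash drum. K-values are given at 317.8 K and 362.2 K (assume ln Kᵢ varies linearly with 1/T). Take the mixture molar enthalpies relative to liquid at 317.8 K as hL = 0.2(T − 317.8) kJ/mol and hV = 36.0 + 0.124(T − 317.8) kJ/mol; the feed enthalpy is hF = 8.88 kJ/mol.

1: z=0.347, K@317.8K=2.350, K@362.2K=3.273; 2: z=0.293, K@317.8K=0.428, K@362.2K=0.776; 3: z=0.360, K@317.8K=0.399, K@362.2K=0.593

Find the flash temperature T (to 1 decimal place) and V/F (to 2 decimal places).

Adiabatic flash: solve Rachford–Rice at each trial T, then check hF = ψ·hV(T) + (1−ψ)·hL(T).
  T = 317.8 K: K = (2.350, 0.428, 0.399), RR gives ψ = 0.106, H_out = 3.831 kJ/mol
  T = 362.2 K: K = (3.273, 0.776, 0.593), RR gives ψ = 0.755, H_out = 33.502 kJ/mol
  T = 340.0 K: K = (2.804, 0.588, 0.493), RR gives ψ = 0.383, H_out = 17.583 kJ/mol
  T = 328.9 K: K = (2.574, 0.504, 0.445), RR gives ψ = 0.242, H_out = 10.713 kJ/mol
  T = 323.4 K: K = (2.463, 0.466, 0.422), RR gives ψ = 0.175, H_out = 7.337 kJ/mol
  T = 326.1 K: K = (2.517, 0.484, 0.433), RR gives ψ = 0.207, H_out = 8.998 kJ/mol
  T = 324.8 K: K = (2.491, 0.475, 0.428), RR gives ψ = 0.192, H_out = 8.200 kJ/mol
Linear interpolation between T = 324.8 (H_out = 8.200) and T = 326.1 (H_out = 8.998) on hF = 8.88 gives T ≈ 325.9 K, at which ψ = 0.21.

T = 325.9 K, V/F = 0.21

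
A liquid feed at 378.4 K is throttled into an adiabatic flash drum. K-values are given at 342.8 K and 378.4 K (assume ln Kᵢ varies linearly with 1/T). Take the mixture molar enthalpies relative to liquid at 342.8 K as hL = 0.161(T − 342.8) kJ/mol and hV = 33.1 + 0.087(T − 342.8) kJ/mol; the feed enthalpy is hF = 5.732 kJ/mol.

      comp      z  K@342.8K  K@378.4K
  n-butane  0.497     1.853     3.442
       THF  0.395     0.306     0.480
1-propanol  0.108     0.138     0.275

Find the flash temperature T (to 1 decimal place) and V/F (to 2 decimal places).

T = 345.5 K, V/F = 0.16

Adiabatic flash: solve Rachford–Rice at each trial T, then check hF = ψ·hV(T) + (1−ψ)·hL(T).
  T = 342.8 K: K = (1.853, 0.306, 0.138), RR gives ψ = 0.091, H_out = 3.000 kJ/mol
  T = 378.4 K: K = (3.442, 0.480, 0.275), RR gives ψ = 0.662, H_out = 25.901 kJ/mol
  T = 360.6 K: K = (2.564, 0.388, 0.198), RR gives ψ = 0.435, H_out = 16.687 kJ/mol
  T = 351.7 K: K = (2.189, 0.345, 0.166), RR gives ψ = 0.292, H_out = 10.901 kJ/mol
  T = 347.2 K: K = (2.014, 0.325, 0.151), RR gives ψ = 0.201, H_out = 7.287 kJ/mol
  T = 345.0 K: K = (1.932, 0.315, 0.145), RR gives ψ = 0.149, H_out = 5.258 kJ/mol
Linear interpolation between T = 345.0 (H_out = 5.258) and T = 347.2 (H_out = 7.287) on hF = 5.732 gives T ≈ 345.5 K, at which ψ = 0.16.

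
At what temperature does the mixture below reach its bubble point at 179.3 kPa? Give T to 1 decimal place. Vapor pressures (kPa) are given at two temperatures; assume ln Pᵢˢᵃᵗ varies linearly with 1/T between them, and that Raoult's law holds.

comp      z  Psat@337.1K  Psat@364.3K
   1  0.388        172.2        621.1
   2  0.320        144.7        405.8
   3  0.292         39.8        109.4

T = 345.1 K

Bubble-point temperature: ΣzᵢPᵢˢᵃᵗ(T) = P. Interpolate ln Pᵢˢᵃᵗ = aᵢ + bᵢ/T.
  T = 337.1 K: ΣzᵢPᵢˢᵃᵗ = 124.74 kPa
  T = 364.3 K: ΣzᵢPᵢˢᵃᵗ = 402.79 kPa
  T = 350.7 K: ΣzᵢPᵢˢᵃᵗ = 228.84 kPa
  T = 343.9 K: ΣzᵢPᵢˢᵃᵗ = 169.88 kPa
  T = 347.3 K: ΣzᵢPᵢˢᵃᵗ = 197.43 kPa
  T = 345.6 K: ΣzᵢPᵢˢᵃᵗ = 183.20 kPa
Interpolating between 343.9 K and 345.6 K gives T ≈ 345.1 K.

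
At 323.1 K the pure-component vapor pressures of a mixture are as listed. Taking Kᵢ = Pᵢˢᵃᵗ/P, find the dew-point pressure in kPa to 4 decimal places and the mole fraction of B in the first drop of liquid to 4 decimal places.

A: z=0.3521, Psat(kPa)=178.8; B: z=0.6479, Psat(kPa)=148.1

Pdew = 157.6296 kPa, x_B = 0.6896

At the dew point ψ → 1, so Σzᵢ/Kᵢ = 1 with Kᵢ = Pᵢˢᵃᵗ/P ⇒ 1/P = Σzᵢ/Pᵢˢᵃᵗ.
1/P = 0.3521/178.8 + 0.6479/148.1 = 0.0063440 ⇒ P = 157.6296 kPa
xᵢ = zᵢP/Pᵢˢᵃᵗ ⇒ x_B = 0.6479·157.6296/148.1 = 0.6896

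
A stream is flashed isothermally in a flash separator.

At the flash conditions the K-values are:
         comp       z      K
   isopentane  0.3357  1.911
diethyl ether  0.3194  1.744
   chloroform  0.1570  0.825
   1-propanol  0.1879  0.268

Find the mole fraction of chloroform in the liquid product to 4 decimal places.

x_chloroform = 0.1806

Let ψ = V/F and solve Σ zᵢ(Kᵢ−1)/(1+ψ(Kᵢ−1)) = 0.
g(0) = ΣzᵢKᵢ − 1 = 0.3784 and g(1) = 1 − Σzᵢ/Kᵢ = -0.2502, so a root lies in (0, 1).
Iterate (Newton) starting at ψ = 0.5:
  ψ = 0.5000: g = 0.13626, g' = -0.4817 → ψ = 0.7829
  ψ = 0.7829: g = -0.02533, g' = -0.7244 → ψ = 0.7479
  ψ = 0.7479: g = -0.00099, g' = -0.6696 → ψ = 0.7464
Converged at ψ = 0.7464.
Compositions from xᵢ = zᵢ/(1+ψ(Kᵢ−1)), yᵢ = Kᵢxᵢ:
  isopentane: x = 0.1998, y = 0.3819
  diethyl ether: x = 0.2054, y = 0.3581
  chloroform: x = 0.1806, y = 0.1490
  1-propanol: x = 0.4142, y = 0.1110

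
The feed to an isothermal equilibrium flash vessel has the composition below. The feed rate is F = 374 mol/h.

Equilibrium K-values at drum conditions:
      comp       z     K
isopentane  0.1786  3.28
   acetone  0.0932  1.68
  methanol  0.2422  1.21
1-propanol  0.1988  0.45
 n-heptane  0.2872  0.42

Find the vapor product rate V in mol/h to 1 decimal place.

Material balance + equilibrium reduce to Σ zᵢ(Kᵢ−1)/(1+β(Kᵢ−1)) = 0.
g(0) = ΣzᵢKᵢ − 1 = 0.2455 and g(1) = 1 − Σzᵢ/Kᵢ = -0.4357, so a root lies in (0, 1).
Newton–Raphson from β = 0.5:
  β = 0.5000: g = -0.10182, g' = -0.5415 → β = 0.3120
  β = 0.3120: g = 0.00260, g' = -0.5874 → β = 0.3164
Converged at β = 0.3164.
Then V = β·F = 0.3164·374 = 118.3 mol/h and L = F − V = 255.7 mol/h.

V = 118.3 mol/h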